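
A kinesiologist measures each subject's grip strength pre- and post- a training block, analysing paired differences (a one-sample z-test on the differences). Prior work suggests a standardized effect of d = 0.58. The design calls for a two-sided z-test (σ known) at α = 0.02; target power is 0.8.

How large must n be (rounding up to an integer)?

Set Φ(δ − 2.326) = 0.8; then δ − 2.326 = Φ⁻¹(0.8) = 0.842, giving δ = 3.168.
(For δ > 0 the lower-tail rejection region contributes negligibly to power, so the one-term inversion is standard.)
δ = d·√n ⇒ n = (δ/d)² = (3.168 / 0.58)² = 29.83.
Round up to the next whole unit.

n = 30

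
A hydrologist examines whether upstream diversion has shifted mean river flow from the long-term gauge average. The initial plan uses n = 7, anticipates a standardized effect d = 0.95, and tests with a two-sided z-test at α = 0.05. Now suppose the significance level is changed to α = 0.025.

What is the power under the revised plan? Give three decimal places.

δ = d·√n = 0.95 × √7 = 2.5135 (unchanged). New critical value: z_{0.0125} = 2.241.
Revised power = Φ(δ − 2.241) + Φ(−δ − 2.241) = Φ(0.272) + Φ(-4.755) = 0.6072 + 0.0000 = 0.6072.

Power ≈ 0.607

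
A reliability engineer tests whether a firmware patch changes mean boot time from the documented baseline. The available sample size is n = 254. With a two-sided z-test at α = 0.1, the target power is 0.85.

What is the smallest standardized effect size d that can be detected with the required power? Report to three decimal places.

d ≈ 0.168

Required noncentrality: δ = z_{0.05} + z_{0.15} = 1.645 + 1.036 = 2.681.
(Lower-tail contribution to power is negligible for δ > 0.)
δ = d·√n ⇒ d = δ/√n = 2.681/√254 = 0.1682.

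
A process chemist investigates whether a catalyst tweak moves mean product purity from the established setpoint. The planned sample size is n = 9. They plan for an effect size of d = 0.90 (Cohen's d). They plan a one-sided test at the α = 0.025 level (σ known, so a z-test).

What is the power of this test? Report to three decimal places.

Noncentrality parameter: λ = d·√n = 0.90 × √9 = 2.7000
Critical value for a one-sided test at α = 0.025: z_α = 1.960.
Power = P(Z > 1.960 − λ) = Φ(0.740) = 0.7704.

Power ≈ 0.770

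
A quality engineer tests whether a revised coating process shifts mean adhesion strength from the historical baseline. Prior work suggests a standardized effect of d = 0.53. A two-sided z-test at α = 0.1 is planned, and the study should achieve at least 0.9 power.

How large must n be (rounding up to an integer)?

n = 31

For power 0.9 need Φ(δ − z_{0.05}) = 0.9, so δ = z_{0.05} + z_{0.10} = 1.645 + 1.282 = 2.926.
(For δ > 0 the lower-tail rejection region contributes negligibly to power, so the one-term inversion is standard.)
δ = d·√n ⇒ n = (δ/d)² = (2.926 / 0.53)² = 30.49.
Rounding up, n = 31.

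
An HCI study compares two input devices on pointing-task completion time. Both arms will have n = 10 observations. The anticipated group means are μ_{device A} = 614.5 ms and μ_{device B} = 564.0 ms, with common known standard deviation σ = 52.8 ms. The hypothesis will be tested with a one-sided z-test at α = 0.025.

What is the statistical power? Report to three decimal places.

Power ≈ 0.571

Standardized effect: d = |μ_{device A} − μ_{device B}| / σ = |614.5 − 564.0| / 52.8 = 0.9564
Noncentrality parameter: λ = d·√(n/2) = 0.9564 × √(10/2) = 2.1387
One-sided α = 0.025 → critical value z_{0.025} = 1.960.
Power = Φ(λ − 1.960) = Φ(0.179) = 0.5709.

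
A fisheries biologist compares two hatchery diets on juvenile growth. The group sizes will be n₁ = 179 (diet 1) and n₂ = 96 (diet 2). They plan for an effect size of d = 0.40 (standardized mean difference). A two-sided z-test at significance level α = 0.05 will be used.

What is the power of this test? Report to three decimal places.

Noncentrality parameter: δ = d / √(1/n₁ + 1/n₂) = 0.40 / √(1/179 + 1/96) = 3.1620
Two-sided α = 0.05 → critical value z_{0.025} = 1.960.
Power = Φ(δ − 1.960) + Φ(−δ − 1.960) = Φ(1.202) + Φ(-5.122) = 0.8853 + 0.0000 = 0.8853.

Power ≈ 0.885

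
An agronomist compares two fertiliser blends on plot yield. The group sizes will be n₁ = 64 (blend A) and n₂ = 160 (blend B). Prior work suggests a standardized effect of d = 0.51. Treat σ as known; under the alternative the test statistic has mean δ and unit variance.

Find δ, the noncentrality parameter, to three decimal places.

δ ≈ 3.448

δ = d / √(1/n₁ + 1/n₂) = 0.51 / √(1/64 + 1/160) = 3.4482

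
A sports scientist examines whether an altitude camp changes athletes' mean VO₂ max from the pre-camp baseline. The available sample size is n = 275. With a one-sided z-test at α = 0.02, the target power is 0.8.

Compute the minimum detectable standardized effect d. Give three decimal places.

d ≈ 0.175

Need Φ(δ − 2.054) = 0.8, so δ = 2.054 + 0.842 = 2.895.
δ = d·√n ⇒ d = δ/√n = 2.895/√275 = 0.1746.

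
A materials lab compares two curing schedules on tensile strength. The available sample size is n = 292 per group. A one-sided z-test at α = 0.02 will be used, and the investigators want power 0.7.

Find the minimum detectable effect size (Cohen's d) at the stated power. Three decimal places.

d ≈ 0.213

Required noncentrality: δ = z_{0.02} + z_{0.30} = 2.054 + 0.524 = 2.578.
δ = d·√(n/2) ⇒ d = δ/√(n/2) = 2.578/√(292/2) = 0.2134.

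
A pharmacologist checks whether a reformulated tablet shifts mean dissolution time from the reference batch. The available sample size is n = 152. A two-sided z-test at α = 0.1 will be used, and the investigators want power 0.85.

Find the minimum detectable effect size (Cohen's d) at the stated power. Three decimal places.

d ≈ 0.217

Need Φ(δ − 1.645) = 0.85, so δ = 1.645 + 1.036 = 2.681.
(The second rejection-region term Φ(−δ − z_{α/2}) is negligible and dropped.)
δ = d·√n ⇒ d = δ/√n = 2.681/√152 = 0.2175.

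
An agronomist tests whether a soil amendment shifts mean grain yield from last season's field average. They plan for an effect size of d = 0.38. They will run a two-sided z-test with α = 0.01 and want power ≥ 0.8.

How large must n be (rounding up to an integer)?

Set Φ(δ − 2.576) = 0.8; then δ − 2.576 = Φ⁻¹(0.8) = 0.842, giving δ = 3.417.
(For δ > 0 the lower-tail rejection region contributes negligibly to power, so the one-term inversion is standard.)
δ = d·√n ⇒ n = (δ/d)² = (3.417 / 0.38)² = 80.88.
Round up to the next whole unit.

n = 81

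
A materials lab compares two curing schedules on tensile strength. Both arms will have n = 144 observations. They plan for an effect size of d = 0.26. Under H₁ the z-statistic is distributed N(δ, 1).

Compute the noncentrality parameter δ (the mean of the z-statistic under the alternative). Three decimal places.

δ ≈ 2.206

δ = d·√(n/2) = 0.26 × √(144/2) = 2.2062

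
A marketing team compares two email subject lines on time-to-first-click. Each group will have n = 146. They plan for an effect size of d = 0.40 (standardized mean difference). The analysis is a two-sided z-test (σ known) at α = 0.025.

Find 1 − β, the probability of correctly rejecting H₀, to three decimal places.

Noncentrality parameter: λ = d·√(n/2) = 0.40 × √(146/2) = 3.4176
Two-sided α = 0.025 → critical value z_{0.0125} = 2.241.
Power = Φ(λ − 2.241) + Φ(−λ − 2.241) = Φ(1.176) + Φ(-5.659) = 0.8802 + 0.0000 = 0.8802.

Power ≈ 0.880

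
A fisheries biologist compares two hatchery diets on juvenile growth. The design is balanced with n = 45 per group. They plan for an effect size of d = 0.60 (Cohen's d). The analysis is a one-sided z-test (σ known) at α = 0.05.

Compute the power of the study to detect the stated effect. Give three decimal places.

Noncentrality parameter: δ = d·√(n/2) = 0.60 × √(45/2) = 2.8460
Critical value for a one-sided test at α = 0.05: z_α = 1.645.
Power = P(Z > 1.645 − δ) = Φ(1.201) = 0.8852.

Power ≈ 0.885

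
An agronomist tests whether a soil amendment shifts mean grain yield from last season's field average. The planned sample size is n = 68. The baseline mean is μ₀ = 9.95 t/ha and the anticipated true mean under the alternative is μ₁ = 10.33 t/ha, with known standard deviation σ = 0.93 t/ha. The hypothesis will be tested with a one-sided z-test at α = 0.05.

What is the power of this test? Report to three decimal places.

Power ≈ 0.958

Standardized effect: d = |μ₁ − μ₀| / σ = |10.33 − 9.95| / 0.93 = 0.4086
Noncentrality parameter: δ = d·√n = 0.4086 × √68 = 3.3694
Critical value for a one-sided test at α = 0.05: z_α = 1.645.
Power = P(Z > 1.645 − δ) = Φ(1.725) = 0.9577.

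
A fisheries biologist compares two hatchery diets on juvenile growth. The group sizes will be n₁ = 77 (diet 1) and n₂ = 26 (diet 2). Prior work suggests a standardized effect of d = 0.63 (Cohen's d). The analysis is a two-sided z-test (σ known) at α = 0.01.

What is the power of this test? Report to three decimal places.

Power ≈ 0.580

Noncentrality parameter: δ = d / √(1/n₁ + 1/n₂) = 0.63 / √(1/77 + 1/26) = 2.7775
Two-sided α = 0.01 → critical value z_{0.005} = 2.576.
Power = Φ(δ − 2.576) + Φ(−δ − 2.576) = Φ(0.202) + Φ(-5.353) = 0.5799 + 0.0000 = 0.5799.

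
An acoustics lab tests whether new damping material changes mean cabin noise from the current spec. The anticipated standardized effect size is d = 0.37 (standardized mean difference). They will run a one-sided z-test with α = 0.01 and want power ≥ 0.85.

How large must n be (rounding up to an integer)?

For power 0.85 need Φ(δ − z_{0.01}) = 0.85, so δ = z_{0.01} + z_{0.15} = 2.326 + 1.036 = 3.363.
δ = d·√n ⇒ n = (δ/d)² = (3.363 / 0.37)² = 82.60.
Round up to the next whole unit.

n = 83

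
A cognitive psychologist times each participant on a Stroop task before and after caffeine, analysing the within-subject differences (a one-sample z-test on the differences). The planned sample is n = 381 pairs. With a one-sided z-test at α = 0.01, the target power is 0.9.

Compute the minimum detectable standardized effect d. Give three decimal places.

Need Φ(δ − 2.326) = 0.9, so δ = 2.326 + 1.282 = 3.608.
δ = d·√n ⇒ d = δ/√n = 3.608/√381 = 0.1848.

d ≈ 0.185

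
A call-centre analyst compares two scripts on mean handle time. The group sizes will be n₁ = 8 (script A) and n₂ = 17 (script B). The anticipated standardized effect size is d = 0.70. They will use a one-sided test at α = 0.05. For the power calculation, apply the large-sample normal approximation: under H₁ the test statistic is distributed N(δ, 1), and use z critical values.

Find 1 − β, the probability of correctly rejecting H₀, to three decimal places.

Power ≈ 0.495

Noncentrality parameter: δ = d / √(1/n₁ + 1/n₂) = 0.70 / √(1/8 + 1/17) = 1.6327
One-sided α = 0.05 → critical value z_{0.05} = 1.645.
Power = Φ(δ − 1.645) = Φ(-0.012) = 0.4951.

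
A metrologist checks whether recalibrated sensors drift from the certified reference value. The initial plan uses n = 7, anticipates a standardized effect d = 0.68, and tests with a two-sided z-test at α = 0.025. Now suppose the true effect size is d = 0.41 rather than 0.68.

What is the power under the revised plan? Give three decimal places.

With d = 0.41: δ = d·√n = 0.41 × √7 = 1.0848. Critical value z_{0.0125} = 2.241.
Revised power = Φ(δ − 2.241) + Φ(−δ − 2.241) = Φ(-1.157) + Φ(-3.326) = 0.1237 + 0.0004 = 0.1241.

Power ≈ 0.124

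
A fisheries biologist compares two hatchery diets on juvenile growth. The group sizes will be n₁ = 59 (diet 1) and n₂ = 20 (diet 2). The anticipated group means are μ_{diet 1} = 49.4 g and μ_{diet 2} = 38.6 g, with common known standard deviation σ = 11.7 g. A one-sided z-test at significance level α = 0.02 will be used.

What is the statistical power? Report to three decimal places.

Standardized effect: d = |μ_{diet 1} − μ_{diet 2}| / σ = |49.4 − 38.6| / 11.7 = 0.9231
Noncentrality parameter: δ = d / √(1/n₁ + 1/n₂) = 0.9231 / √(1/59 + 1/20) = 3.5675
One-sided α = 0.02 → critical value z_{0.02} = 2.054.
Power = P(Z > 2.054 − δ) = Φ(1.514) = 0.9350.

Power ≈ 0.935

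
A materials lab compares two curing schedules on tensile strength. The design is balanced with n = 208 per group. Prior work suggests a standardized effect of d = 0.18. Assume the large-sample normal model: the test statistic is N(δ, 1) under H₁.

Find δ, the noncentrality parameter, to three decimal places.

δ ≈ 1.836

The noncentrality parameter scales effect size by the design's sample-size factor: δ = d·√(n/2) = 0.18 × √(208/2) = 1.8356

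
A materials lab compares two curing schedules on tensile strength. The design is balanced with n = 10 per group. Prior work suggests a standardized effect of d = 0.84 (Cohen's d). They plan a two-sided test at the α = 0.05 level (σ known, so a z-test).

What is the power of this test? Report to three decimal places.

Noncentrality parameter: δ = d·√(n/2) = 0.84 × √(10/2) = 1.8783
Two-sided α = 0.05 → critical value z_{0.025} = 1.960.
Power = Φ(δ − 1.960) + Φ(−δ − 1.960) = Φ(-0.082) + Φ(-3.838) = 0.4675 + 0.0001 = 0.4675.

Power ≈ 0.468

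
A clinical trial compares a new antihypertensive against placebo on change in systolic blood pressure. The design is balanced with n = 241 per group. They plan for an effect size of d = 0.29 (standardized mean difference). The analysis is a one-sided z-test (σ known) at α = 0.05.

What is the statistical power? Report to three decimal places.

Noncentrality parameter: δ = d·√(n/2) = 0.29 × √(241/2) = 3.1834
One-sided α = 0.05 → critical value z_{0.05} = 1.645.
Power = Φ(δ − 1.645) = Φ(1.539) = 0.9380.

Power ≈ 0.938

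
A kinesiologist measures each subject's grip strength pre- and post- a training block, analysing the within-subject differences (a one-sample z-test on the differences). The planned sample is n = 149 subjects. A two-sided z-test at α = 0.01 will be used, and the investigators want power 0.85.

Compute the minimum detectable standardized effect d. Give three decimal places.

Required noncentrality: δ = z_{0.005} + z_{0.15} = 2.576 + 1.036 = 3.612.
(The second rejection-region term Φ(−δ − z_{α/2}) is negligible and dropped.)
δ = d·√n ⇒ d = δ/√n = 3.612/√149 = 0.2959.

d ≈ 0.296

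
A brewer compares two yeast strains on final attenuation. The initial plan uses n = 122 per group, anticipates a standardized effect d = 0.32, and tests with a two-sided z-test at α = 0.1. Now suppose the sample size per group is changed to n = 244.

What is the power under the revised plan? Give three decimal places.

With n = 244 per group: δ = d·√(n/2) = 0.32 × √(244/2) = 3.5345. Critical value z_{0.05} = 1.645.
Revised power = Φ(δ − 1.645) + Φ(−δ − 1.645) = Φ(1.890) + Φ(-5.179) = 0.9706 + 0.0000 = 0.9706.

Power ≈ 0.971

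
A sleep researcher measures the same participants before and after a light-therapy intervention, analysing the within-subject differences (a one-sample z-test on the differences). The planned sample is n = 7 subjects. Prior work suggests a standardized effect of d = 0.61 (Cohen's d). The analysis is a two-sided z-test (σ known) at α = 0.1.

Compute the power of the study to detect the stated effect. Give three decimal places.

Power ≈ 0.488

Noncentrality parameter: λ = d·√n = 0.61 × √7 = 1.6139
Critical value for a two-sided test at α = 0.1: z_{α/2} = 1.645.
Power = Φ(λ − 1.645) + Φ(−λ − 1.645) = Φ(-0.031) + Φ(-3.259) = 0.4877 + 0.0006 = 0.4882.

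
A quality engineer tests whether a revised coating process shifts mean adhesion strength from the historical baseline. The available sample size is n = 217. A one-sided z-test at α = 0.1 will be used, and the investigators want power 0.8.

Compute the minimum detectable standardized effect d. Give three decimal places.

Required noncentrality: δ = z_{0.1} + z_{0.20} = 1.282 + 0.842 = 2.123.
δ = d·√n ⇒ d = δ/√n = 2.123/√217 = 0.1441.

d ≈ 0.144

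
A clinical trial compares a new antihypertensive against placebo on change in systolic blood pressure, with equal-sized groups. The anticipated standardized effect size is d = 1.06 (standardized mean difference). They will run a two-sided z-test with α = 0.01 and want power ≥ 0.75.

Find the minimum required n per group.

Set Φ(δ − 2.576) = 0.75; then δ − 2.576 = Φ⁻¹(0.75) = 0.674, giving δ = 3.250.
(Ignoring the negligible lower-tail rejection probability gives the usual closed-form inversion.)
δ = d·√(n/2) ⇒ n = 2(δ/d)² = 2 × (3.250 / 1.06)² = 18.80.
Round up to the next whole unit.

n = 19 per group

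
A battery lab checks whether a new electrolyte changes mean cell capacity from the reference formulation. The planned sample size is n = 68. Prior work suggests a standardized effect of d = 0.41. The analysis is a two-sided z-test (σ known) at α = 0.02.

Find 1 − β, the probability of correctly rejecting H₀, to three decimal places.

Noncentrality parameter: δ = d·√n = 0.41 × √68 = 3.3809
Two-sided α = 0.02 → critical value z_{0.01} = 2.326.
Power = Φ(δ − 2.326) + Φ(−δ − 2.326) = Φ(1.055) + Φ(-5.707) = 0.8542 + 0.0000 = 0.8542.

Power ≈ 0.854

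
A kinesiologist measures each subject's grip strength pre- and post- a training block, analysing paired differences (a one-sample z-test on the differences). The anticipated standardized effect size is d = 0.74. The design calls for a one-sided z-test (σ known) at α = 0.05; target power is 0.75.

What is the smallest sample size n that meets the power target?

Set Φ(δ − 1.645) = 0.75; then δ − 1.645 = Φ⁻¹(0.75) = 0.674, giving δ = 2.319.
δ = d·√n ⇒ n = (δ/d)² = (2.319 / 0.74)² = 9.82.
Round up to the next whole unit.

n = 10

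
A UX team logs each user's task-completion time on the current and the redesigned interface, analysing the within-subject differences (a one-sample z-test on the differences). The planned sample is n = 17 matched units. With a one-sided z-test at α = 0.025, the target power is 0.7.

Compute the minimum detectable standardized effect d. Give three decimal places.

d ≈ 0.603

Need Φ(δ − 1.960) = 0.7, so δ = 1.960 + 0.524 = 2.484.
δ = d·√n ⇒ d = δ/√n = 2.484/√17 = 0.6025.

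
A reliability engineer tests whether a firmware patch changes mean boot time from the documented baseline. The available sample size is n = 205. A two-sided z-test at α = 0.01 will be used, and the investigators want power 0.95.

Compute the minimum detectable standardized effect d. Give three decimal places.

Required noncentrality: δ = z_{0.005} + z_{0.05} = 2.576 + 1.645 = 4.221.
(Lower-tail contribution to power is negligible for δ > 0.)
δ = d·√n ⇒ d = δ/√n = 4.221/√205 = 0.2948.

d ≈ 0.295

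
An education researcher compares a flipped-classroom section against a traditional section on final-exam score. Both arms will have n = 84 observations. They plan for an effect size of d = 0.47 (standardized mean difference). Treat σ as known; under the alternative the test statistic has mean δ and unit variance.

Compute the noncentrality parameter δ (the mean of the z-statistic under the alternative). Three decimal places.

The noncentrality parameter scales effect size by the design's sample-size factor: δ = d·√(n/2) = 0.47 × √(84/2) = 3.0459

δ ≈ 3.046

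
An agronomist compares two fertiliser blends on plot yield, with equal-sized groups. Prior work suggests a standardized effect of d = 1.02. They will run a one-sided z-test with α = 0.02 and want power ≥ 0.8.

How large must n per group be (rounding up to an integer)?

For power 0.8 need Φ(δ − z_{0.02}) = 0.8, so δ = z_{0.02} + z_{0.20} = 2.054 + 0.842 = 2.895.
δ = d·√(n/2) ⇒ n = 2(δ/d)² = 2 × (2.895 / 1.02)² = 16.12.
Round up to the next whole unit.

n = 17 per group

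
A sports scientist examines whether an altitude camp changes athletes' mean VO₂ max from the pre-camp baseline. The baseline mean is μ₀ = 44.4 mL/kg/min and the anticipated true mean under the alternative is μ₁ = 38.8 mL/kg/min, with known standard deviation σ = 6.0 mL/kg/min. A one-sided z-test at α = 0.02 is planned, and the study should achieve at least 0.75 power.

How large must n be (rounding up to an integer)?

Standardized effect: d = |μ₁ − μ₀| / σ = |38.8 − 44.4| / 6.0 = 0.9333
Set Φ(δ − 2.054) = 0.75; then δ − 2.054 = Φ⁻¹(0.75) = 0.674, giving δ = 2.728.
δ = d·√n ⇒ n = (δ/d)² = (2.728 / 0.9333)² = 8.54.
Rounding up, n = 9.

n = 9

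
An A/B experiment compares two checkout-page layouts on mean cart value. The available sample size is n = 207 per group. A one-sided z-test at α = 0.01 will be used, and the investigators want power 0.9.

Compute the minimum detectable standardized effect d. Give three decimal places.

Required noncentrality: δ = z_{0.01} + z_{0.10} = 2.326 + 1.282 = 3.608.
δ = d·√(n/2) ⇒ d = δ/√(n/2) = 3.608/√(207/2) = 0.3546.

d ≈ 0.355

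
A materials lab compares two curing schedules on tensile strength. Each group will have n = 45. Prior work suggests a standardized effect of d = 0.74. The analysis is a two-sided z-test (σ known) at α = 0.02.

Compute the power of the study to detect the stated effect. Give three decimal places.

Noncentrality parameter: δ = d·√(n/2) = 0.74 × √(45/2) = 3.5101
Two-sided α = 0.02 → critical value z_{0.01} = 2.326.
Power = Φ(δ − 2.326) + Φ(−δ − 2.326) = Φ(1.184) + Φ(-5.836) = 0.8817 + 0.0000 = 0.8817.

Power ≈ 0.882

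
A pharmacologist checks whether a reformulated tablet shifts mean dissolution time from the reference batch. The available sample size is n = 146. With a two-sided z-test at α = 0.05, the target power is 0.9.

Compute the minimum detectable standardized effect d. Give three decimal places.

Need Φ(δ − 1.960) = 0.9, so δ = 1.960 + 1.282 = 3.242.
(Lower-tail contribution to power is negligible for δ > 0.)
δ = d·√n ⇒ d = δ/√n = 3.242/√146 = 0.2683.

d ≈ 0.268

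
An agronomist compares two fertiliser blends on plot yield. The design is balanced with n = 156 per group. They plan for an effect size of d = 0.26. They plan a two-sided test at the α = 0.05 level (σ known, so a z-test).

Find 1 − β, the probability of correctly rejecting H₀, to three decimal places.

Power ≈ 0.632

Noncentrality parameter: δ = d·√(n/2) = 0.26 × √(156/2) = 2.2963
Critical value for a two-sided test at α = 0.05: z_{α/2} = 1.960.
Power = Φ(δ − 1.960) + Φ(−δ − 1.960) = Φ(0.336) + Φ(-4.256) = 0.6317 + 0.0000 = 0.6317.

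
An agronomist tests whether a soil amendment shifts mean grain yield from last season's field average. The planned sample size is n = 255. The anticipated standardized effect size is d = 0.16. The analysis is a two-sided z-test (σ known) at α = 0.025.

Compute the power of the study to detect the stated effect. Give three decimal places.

Power ≈ 0.623

Noncentrality parameter: δ = d·√n = 0.16 × √255 = 2.5550
Critical value for a two-sided test at α = 0.025: z_{α/2} = 2.241.
Power = Φ(δ − 2.241) + Φ(−δ − 2.241) = Φ(0.314) + Φ(-4.796) = 0.6231 + 0.0000 = 0.6231.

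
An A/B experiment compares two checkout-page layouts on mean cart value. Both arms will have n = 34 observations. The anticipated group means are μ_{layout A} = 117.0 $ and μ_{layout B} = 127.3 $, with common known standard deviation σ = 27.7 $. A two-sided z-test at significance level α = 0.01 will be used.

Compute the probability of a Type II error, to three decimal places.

Standardized effect: d = |μ_{layout A} − μ_{layout B}| / σ = |117.0 − 127.3| / 27.7 = 0.3718
Noncentrality parameter: δ = d·√(n/2) = 0.3718 × √(34/2) = 1.5331
Two-sided α = 0.01 → critical value z_{0.005} = 2.576.
Power = Φ(δ − 2.576) + Φ(−δ − 2.576) = Φ(-1.043) + Φ(-4.109) = 0.1485 + 0.0000 = 0.1486.
Type II error: β = 1 − power = 1 − 0.1486 = 0.8514.

β ≈ 0.851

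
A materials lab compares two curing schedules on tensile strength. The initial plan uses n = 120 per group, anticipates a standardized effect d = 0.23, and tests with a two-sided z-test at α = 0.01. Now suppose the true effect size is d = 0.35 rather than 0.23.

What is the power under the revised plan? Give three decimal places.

With d = 0.35: δ = d·√(n/2) = 0.35 × √(120/2) = 2.7111. Critical value z_{0.005} = 2.576.
Revised power = Φ(δ − 2.576) + Φ(−δ − 2.576) = Φ(0.135) + Φ(-5.287) = 0.5538 + 0.0000 = 0.5538.

Power ≈ 0.554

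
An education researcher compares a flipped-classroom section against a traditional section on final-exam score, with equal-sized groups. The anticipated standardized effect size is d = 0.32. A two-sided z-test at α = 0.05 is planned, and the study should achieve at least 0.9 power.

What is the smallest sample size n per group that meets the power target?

Set Φ(δ − 1.960) = 0.9; then δ − 1.960 = Φ⁻¹(0.9) = 1.282, giving δ = 3.242.
(The Φ(−δ − z_{α/2}) term is vanishingly small for δ > 0 and is dropped in the standard sample-size formula.)
δ = d·√(n/2) ⇒ n = 2(δ/d)² = 2 × (3.242 / 0.32)² = 205.22.
Rounding up, n = 206 per group.

n = 206 per group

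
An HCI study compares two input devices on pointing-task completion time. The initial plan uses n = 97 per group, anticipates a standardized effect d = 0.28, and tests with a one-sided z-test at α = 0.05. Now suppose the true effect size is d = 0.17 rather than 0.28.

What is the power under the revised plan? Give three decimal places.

With d = 0.17: δ = d·√(n/2) = 0.17 × √(97/2) = 1.1839. Critical value z_{0.05} = 1.645.
Revised power = P(Z > 1.645 − δ) = Φ(-0.461) = 0.3224.

Power ≈ 0.322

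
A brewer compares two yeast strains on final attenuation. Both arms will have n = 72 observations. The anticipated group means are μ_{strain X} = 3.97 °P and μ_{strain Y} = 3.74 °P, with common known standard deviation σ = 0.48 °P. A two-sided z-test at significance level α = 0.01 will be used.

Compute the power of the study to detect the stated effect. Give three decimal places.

Power ≈ 0.618

Standardized effect: d = |μ_{strain X} − μ_{strain Y}| / σ = |3.97 − 3.74| / 0.48 = 0.4792
Noncentrality parameter: δ = d·√(n/2) = 0.4792 × √(72/2) = 2.8750
Two-sided α = 0.01 → critical value z_{0.005} = 2.576.
Power = Φ(δ − 2.576) + Φ(−δ − 2.576) = Φ(0.299) + Φ(-5.451) = 0.6176 + 0.0000 = 0.6176.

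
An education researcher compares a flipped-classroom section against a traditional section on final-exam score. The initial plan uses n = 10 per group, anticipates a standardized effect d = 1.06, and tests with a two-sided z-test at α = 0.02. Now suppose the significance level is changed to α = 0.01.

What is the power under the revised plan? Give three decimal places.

Power ≈ 0.419

δ = d·√(n/2) = 1.06 × √(10/2) = 2.3702 (unchanged). New critical value: z_{0.005} = 2.576.
Revised power = Φ(δ − 2.576) + Φ(−δ − 2.576) = Φ(-0.206) + Φ(-4.946) = 0.4186 + 0.0000 = 0.4186.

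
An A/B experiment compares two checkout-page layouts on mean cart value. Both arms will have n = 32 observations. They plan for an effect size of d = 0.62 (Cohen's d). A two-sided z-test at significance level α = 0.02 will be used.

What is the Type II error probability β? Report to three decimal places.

Noncentrality parameter: δ = d·√(n/2) = 0.62 × √(32/2) = 2.4800
Two-sided α = 0.02 → critical value z_{0.01} = 2.326.
Power = Φ(δ − 2.326) + Φ(−δ − 2.326) = Φ(0.154) + Φ(-4.806) = 0.5611 + 0.0000 = 0.5611.
Type II error: β = 1 − power = 1 − 0.5611 = 0.4389.

β ≈ 0.439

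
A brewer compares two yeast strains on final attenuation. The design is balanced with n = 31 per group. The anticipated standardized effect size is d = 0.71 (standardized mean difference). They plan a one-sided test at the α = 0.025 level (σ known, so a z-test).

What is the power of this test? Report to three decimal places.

Noncentrality parameter: δ = d·√(n/2) = 0.71 × √(31/2) = 2.7953
One-sided α = 0.025 → critical value z_{0.025} = 1.960.
Power = Φ(δ − 1.960) = Φ(0.835) = 0.7982.

Power ≈ 0.798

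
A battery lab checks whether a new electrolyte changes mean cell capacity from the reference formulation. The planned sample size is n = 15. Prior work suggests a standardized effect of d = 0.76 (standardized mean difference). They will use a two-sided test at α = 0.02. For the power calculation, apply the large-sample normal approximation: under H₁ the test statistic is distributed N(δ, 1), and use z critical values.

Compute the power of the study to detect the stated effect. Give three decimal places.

Power ≈ 0.731

Noncentrality parameter: δ = d·√n = 0.76 × √15 = 2.9435
Critical value for a two-sided test at α = 0.02: z_{α/2} = 2.326.
Power = Φ(δ − 2.326) + Φ(−δ − 2.326) = Φ(0.617) + Φ(-5.270) = 0.7314 + 0.0000 = 0.7314.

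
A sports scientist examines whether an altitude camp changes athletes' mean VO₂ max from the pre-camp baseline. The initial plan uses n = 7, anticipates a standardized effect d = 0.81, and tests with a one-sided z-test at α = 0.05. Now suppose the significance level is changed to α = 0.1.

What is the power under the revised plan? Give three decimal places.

Power ≈ 0.806

δ = d·√n = 0.81 × √7 = 2.1431 (unchanged). New critical value: z_{0.1} = 1.282.
Revised power = P(Z > 1.282 − δ) = Φ(0.862) = 0.8055.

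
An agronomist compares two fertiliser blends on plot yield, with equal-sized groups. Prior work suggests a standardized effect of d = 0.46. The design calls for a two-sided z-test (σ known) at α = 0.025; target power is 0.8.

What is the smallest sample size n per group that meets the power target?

n = 90 per group

For power 0.8 need Φ(δ − z_{0.0125}) = 0.8, so δ = z_{0.0125} + z_{0.20} = 2.241 + 0.842 = 3.083.
(For δ > 0 the lower-tail rejection region contributes negligibly to power, so the one-term inversion is standard.)
δ = d·√(n/2) ⇒ n = 2(δ/d)² = 2 × (3.083 / 0.46)² = 89.84.
Rounding up, n = 90 per group.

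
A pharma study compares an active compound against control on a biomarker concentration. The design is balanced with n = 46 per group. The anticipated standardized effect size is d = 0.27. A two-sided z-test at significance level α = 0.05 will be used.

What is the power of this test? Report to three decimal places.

Noncentrality parameter: δ = d·√(n/2) = 0.27 × √(46/2) = 1.2949
Two-sided α = 0.05 → critical value z_{0.025} = 1.960.
Power = Φ(δ − 1.960) + Φ(−δ − 1.960) = Φ(-0.665) + Φ(-3.255) = 0.2530 + 0.0006 = 0.2536.

Power ≈ 0.254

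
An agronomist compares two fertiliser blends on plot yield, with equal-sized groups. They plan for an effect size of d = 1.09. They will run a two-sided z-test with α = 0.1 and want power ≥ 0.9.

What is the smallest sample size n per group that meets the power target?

n = 15 per group

Set Φ(δ − 1.645) = 0.9; then δ − 1.645 = Φ⁻¹(0.9) = 1.282, giving δ = 2.926.
(The Φ(−δ − z_{α/2}) term is vanishingly small for δ > 0 and is dropped in the standard sample-size formula.)
δ = d·√(n/2) ⇒ n = 2(δ/d)² = 2 × (2.926 / 1.09)² = 14.42.
Rounding up, n = 15 per group.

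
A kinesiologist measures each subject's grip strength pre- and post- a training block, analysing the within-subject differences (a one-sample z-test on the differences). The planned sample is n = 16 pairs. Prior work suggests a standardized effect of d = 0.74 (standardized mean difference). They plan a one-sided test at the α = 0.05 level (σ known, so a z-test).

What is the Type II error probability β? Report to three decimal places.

Noncentrality parameter: δ = d·√n = 0.74 × √16 = 2.9600
One-sided α = 0.05 → critical value z_{0.05} = 1.645.
Power = P(Z > 1.645 − δ) = Φ(1.315) = 0.9058.
Type II error: β = 1 − power = 1 − 0.9058 = 0.0942.

β ≈ 0.094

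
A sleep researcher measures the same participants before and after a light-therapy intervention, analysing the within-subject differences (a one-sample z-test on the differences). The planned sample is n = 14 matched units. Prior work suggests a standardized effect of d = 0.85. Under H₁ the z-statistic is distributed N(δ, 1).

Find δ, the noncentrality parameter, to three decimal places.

δ ≈ 3.180

The noncentrality parameter scales effect size by the design's sample-size factor: δ = d·√n = 0.85 × √14 = 3.1804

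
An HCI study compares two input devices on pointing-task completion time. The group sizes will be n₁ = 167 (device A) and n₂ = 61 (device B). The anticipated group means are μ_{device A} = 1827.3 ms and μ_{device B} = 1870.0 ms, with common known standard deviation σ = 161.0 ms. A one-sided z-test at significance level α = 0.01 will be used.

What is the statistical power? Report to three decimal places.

Standardized effect: d = |μ_{device A} − μ_{device B}| / σ = |1827.3 − 1870.0| / 161.0 = 0.2652
Noncentrality parameter: λ = d / √(1/n₁ + 1/n₂) = 0.2652 / √(1/167 + 1/61) = 1.7728
Critical value for a one-sided test at α = 0.01: z_α = 2.326.
Power = P(Z > 2.326 − λ) = Φ(-0.554) = 0.2899.

Power ≈ 0.290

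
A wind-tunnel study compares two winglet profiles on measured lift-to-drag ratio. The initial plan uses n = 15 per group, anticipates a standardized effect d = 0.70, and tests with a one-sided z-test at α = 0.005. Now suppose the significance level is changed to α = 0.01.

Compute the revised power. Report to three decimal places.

δ = d·√(n/2) = 0.70 × √(15/2) = 1.9170 (unchanged). New critical value: z_{0.01} = 2.326.
Revised power = Φ(δ − 2.326) = Φ(-0.409) = 0.3412.

Power ≈ 0.341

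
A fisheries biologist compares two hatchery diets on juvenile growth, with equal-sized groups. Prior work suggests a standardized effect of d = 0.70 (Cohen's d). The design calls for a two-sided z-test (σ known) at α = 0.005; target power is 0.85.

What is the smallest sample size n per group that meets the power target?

n = 61 per group

For power 0.85 need Φ(δ − z_{0.0025}) = 0.85, so δ = z_{0.0025} + z_{0.15} = 2.807 + 1.036 = 3.843.
(For δ > 0 the lower-tail rejection region contributes negligibly to power, so the one-term inversion is standard.)
δ = d·√(n/2) ⇒ n = 2(δ/d)² = 2 × (3.843 / 0.70)² = 60.29.
Rounding up, n = 61 per group.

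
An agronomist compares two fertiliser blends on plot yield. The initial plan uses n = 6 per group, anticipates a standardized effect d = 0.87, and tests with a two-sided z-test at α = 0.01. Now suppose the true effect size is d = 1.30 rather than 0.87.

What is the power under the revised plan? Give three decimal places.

With d = 1.30: δ = d·√(n/2) = 1.30 × √(6/2) = 2.2517. Critical value z_{0.005} = 2.576.
Revised power = Φ(δ − 2.576) + Φ(−δ − 2.576) = Φ(-0.324) + Φ(-4.827) = 0.3729 + 0.0000 = 0.3729.

Power ≈ 0.373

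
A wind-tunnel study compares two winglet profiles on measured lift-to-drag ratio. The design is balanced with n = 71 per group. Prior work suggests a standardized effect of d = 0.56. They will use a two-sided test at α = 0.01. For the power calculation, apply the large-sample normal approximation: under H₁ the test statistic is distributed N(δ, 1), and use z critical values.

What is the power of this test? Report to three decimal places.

Noncentrality parameter: δ = d·√(n/2) = 0.56 × √(71/2) = 3.3366
Critical value for a two-sided test at α = 0.01: z_{α/2} = 2.576.
Power = Φ(δ − 2.576) + Φ(−δ − 2.576) = Φ(0.761) + Φ(-5.912) = 0.7766 + 0.0000 = 0.7766.

Power ≈ 0.777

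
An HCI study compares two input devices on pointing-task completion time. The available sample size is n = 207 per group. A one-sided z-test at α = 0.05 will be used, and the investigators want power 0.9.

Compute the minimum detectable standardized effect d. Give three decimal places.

d ≈ 0.288

Required noncentrality: δ = z_{0.05} + z_{0.10} = 1.645 + 1.282 = 2.926.
δ = d·√(n/2) ⇒ d = δ/√(n/2) = 2.926/√(207/2) = 0.2876.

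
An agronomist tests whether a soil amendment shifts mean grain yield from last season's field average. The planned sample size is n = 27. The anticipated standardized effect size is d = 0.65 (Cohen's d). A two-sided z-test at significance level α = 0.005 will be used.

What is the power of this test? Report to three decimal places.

Power ≈ 0.716

Noncentrality parameter: δ = d·√n = 0.65 × √27 = 3.3775
Two-sided α = 0.005 → critical value z_{0.0025} = 2.807.
Power = Φ(δ − 2.807) + Φ(−δ − 2.807) = Φ(0.570) + Φ(-6.185) = 0.7158 + 0.0000 = 0.7158.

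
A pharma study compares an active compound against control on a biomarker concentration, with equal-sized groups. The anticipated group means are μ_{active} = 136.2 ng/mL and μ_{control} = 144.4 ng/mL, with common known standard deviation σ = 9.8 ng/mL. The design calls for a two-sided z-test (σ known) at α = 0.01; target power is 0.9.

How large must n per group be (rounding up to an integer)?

n = 43 per group

Standardized effect: d = |μ_{active} − μ_{control}| / σ = |136.2 − 144.4| / 9.8 = 0.8367
Set Φ(δ − 2.576) = 0.9; then δ − 2.576 = Φ⁻¹(0.9) = 1.282, giving δ = 3.857.
(For δ > 0 the lower-tail rejection region contributes negligibly to power, so the one-term inversion is standard.)
δ = d·√(n/2) ⇒ n = 2(δ/d)² = 2 × (3.857 / 0.8367)² = 42.50.
Rounding up, n = 43 per group.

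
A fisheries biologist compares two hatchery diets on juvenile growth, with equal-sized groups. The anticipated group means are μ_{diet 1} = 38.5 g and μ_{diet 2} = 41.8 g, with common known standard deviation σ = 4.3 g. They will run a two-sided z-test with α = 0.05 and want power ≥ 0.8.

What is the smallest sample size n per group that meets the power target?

Standardized effect: d = |μ_{diet 1} − μ_{diet 2}| / σ = |38.5 − 41.8| / 4.3 = 0.7674
Set Φ(δ − 1.960) = 0.8; then δ − 1.960 = Φ⁻¹(0.8) = 0.842, giving δ = 2.802.
(For δ > 0 the lower-tail rejection region contributes negligibly to power, so the one-term inversion is standard.)
δ = d·√(n/2) ⇒ n = 2(δ/d)² = 2 × (2.802 / 0.7674)² = 26.65.
Round up to the next whole unit.

n = 27 per group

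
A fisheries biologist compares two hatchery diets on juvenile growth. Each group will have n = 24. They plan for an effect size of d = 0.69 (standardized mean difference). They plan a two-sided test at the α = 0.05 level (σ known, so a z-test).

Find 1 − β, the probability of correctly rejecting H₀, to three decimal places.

Noncentrality parameter: δ = d·√(n/2) = 0.69 × √(24/2) = 2.3902
Critical value for a two-sided test at α = 0.05: z_{α/2} = 1.960.
Power = Φ(δ − 1.960) + Φ(−δ − 1.960) = Φ(0.430) + Φ(-4.350) = 0.6665 + 0.0000 = 0.6665.

Power ≈ 0.667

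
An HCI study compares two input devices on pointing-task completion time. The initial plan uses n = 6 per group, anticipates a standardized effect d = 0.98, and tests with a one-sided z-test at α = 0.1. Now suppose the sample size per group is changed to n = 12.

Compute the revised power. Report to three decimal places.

With n = 12 per group: δ = d·√(n/2) = 0.98 × √(12/2) = 2.4005. Critical value z_{0.1} = 1.282.
Revised power = Φ(δ − 1.282) = Φ(1.119) = 0.8684.

Power ≈ 0.868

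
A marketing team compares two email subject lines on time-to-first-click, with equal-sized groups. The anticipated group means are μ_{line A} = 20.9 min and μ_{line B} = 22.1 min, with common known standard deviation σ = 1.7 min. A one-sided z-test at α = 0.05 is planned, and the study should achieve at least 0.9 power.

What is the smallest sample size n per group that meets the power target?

Standardized effect: d = |μ_{line A} − μ_{line B}| / σ = |20.9 − 22.1| / 1.7 = 0.7059
Set Φ(δ − 1.645) = 0.9; then δ − 1.645 = Φ⁻¹(0.9) = 1.282, giving δ = 2.926.
δ = d·√(n/2) ⇒ n = 2(δ/d)² = 2 × (2.926 / 0.7059)² = 34.37.
Round up to the next whole unit.

n = 35 per group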